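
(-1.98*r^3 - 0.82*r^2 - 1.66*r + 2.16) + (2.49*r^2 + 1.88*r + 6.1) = -1.98*r^3 + 1.67*r^2 + 0.22*r + 8.26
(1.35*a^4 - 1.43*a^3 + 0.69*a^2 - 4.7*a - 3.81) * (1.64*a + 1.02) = 2.214*a^5 - 0.9682*a^4 - 0.327*a^3 - 7.0042*a^2 - 11.0424*a - 3.8862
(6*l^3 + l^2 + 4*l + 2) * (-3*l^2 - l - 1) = -18*l^5 - 9*l^4 - 19*l^3 - 11*l^2 - 6*l - 2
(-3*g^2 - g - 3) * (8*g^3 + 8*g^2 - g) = -24*g^5 - 32*g^4 - 29*g^3 - 23*g^2 + 3*g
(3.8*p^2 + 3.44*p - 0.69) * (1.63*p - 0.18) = 6.194*p^3 + 4.9232*p^2 - 1.7439*p + 0.1242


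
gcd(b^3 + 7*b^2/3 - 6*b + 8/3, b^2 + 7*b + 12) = b + 4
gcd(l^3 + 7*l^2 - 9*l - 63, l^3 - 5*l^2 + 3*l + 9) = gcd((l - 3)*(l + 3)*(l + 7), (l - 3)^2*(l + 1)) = l - 3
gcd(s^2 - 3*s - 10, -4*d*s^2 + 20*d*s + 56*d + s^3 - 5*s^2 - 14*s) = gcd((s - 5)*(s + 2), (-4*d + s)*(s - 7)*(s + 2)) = s + 2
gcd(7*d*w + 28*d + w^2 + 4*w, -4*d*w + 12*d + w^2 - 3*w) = 1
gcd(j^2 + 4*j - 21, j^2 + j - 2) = 1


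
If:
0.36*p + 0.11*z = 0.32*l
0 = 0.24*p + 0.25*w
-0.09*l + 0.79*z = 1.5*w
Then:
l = -0.294117647058824*z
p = -0.566993464052288*z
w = 0.544313725490196*z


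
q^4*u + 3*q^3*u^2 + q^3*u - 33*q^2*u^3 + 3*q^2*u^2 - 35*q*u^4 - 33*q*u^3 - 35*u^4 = (q - 5*u)*(q + u)*(q + 7*u)*(q*u + u)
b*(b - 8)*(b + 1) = b^3 - 7*b^2 - 8*b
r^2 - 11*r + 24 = (r - 8)*(r - 3)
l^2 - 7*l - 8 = (l - 8)*(l + 1)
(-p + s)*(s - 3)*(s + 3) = -p*s^2 + 9*p + s^3 - 9*s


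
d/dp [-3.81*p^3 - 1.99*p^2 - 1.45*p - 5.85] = -11.43*p^2 - 3.98*p - 1.45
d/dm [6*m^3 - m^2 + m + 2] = 18*m^2 - 2*m + 1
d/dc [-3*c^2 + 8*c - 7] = 8 - 6*c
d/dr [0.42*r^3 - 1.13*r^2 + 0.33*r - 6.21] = 1.26*r^2 - 2.26*r + 0.33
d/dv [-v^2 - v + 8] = -2*v - 1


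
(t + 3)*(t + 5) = t^2 + 8*t + 15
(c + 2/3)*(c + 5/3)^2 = c^3 + 4*c^2 + 5*c + 50/27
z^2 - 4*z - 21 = (z - 7)*(z + 3)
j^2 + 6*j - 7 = (j - 1)*(j + 7)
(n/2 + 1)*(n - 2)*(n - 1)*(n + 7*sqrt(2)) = n^4/2 - n^3/2 + 7*sqrt(2)*n^3/2 - 7*sqrt(2)*n^2/2 - 2*n^2 - 14*sqrt(2)*n + 2*n + 14*sqrt(2)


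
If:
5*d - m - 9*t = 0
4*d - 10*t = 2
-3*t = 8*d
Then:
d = 3/46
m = 87/46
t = -4/23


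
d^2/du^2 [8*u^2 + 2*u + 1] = 16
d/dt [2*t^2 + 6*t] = 4*t + 6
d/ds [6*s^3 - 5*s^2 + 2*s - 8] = 18*s^2 - 10*s + 2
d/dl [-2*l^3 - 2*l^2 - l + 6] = -6*l^2 - 4*l - 1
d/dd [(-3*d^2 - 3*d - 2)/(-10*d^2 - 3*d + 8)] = (-21*d^2 - 88*d - 30)/(100*d^4 + 60*d^3 - 151*d^2 - 48*d + 64)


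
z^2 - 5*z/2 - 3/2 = (z - 3)*(z + 1/2)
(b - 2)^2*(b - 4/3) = b^3 - 16*b^2/3 + 28*b/3 - 16/3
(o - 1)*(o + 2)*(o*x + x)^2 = o^4*x^2 + 3*o^3*x^2 + o^2*x^2 - 3*o*x^2 - 2*x^2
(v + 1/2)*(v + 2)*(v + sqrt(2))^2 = v^4 + 5*v^3/2 + 2*sqrt(2)*v^3 + 3*v^2 + 5*sqrt(2)*v^2 + 2*sqrt(2)*v + 5*v + 2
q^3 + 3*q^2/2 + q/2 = q*(q + 1/2)*(q + 1)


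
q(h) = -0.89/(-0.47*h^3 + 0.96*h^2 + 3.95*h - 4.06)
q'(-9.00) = -0.00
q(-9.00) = -0.00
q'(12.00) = -0.00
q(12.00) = 0.00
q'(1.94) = 0.15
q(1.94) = -0.24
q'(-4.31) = -0.02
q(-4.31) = -0.03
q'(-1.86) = -0.16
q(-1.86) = 0.18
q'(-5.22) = -0.01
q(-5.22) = -0.01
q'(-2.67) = -7.14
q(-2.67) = -0.75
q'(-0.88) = 0.02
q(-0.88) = 0.14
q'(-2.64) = -13.46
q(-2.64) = -1.05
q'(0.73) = 5.70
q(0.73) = 1.05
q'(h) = -0.89*(1.41*h^2 - 1.92*h - 3.95)/(-0.47*h^3 + 0.96*h^2 + 3.95*h - 4.06)^2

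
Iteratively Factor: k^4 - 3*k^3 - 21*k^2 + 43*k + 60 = (k - 3)*(k^3 - 21*k - 20) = (k - 3)*(k + 4)*(k^2 - 4*k - 5) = (k - 5)*(k - 3)*(k + 4)*(k + 1)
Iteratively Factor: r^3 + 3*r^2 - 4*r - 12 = (r - 2)*(r^2 + 5*r + 6) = (r - 2)*(r + 2)*(r + 3)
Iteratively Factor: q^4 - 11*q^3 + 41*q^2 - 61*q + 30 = (q - 3)*(q^3 - 8*q^2 + 17*q - 10) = (q - 3)*(q - 1)*(q^2 - 7*q + 10) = (q - 5)*(q - 3)*(q - 1)*(q - 2)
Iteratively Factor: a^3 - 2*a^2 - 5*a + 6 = (a + 2)*(a^2 - 4*a + 3) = (a - 1)*(a + 2)*(a - 3)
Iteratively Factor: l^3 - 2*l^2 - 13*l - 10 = (l - 5)*(l^2 + 3*l + 2) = (l - 5)*(l + 1)*(l + 2)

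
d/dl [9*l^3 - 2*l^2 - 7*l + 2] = 27*l^2 - 4*l - 7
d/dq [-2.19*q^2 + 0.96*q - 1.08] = 0.96 - 4.38*q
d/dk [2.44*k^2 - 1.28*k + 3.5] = 4.88*k - 1.28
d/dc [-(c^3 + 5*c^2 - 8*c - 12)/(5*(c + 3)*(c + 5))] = (-c^4 - 16*c^3 - 93*c^2 - 174*c + 24)/(5*(c^4 + 16*c^3 + 94*c^2 + 240*c + 225))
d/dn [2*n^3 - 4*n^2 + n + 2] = 6*n^2 - 8*n + 1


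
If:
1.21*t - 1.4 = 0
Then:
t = 1.16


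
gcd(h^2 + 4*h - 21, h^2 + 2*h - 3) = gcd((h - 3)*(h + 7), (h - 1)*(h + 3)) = 1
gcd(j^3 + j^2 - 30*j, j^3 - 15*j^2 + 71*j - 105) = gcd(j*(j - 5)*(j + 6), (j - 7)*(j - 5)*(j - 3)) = j - 5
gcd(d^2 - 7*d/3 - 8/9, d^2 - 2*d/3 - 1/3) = d + 1/3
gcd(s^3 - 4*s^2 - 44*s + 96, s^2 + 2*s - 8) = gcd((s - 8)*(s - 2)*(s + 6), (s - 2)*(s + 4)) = s - 2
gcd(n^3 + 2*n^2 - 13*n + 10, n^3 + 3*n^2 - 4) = n - 1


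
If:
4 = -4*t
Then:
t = -1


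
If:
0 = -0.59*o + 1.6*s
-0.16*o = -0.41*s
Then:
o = 0.00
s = 0.00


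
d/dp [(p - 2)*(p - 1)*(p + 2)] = 3*p^2 - 2*p - 4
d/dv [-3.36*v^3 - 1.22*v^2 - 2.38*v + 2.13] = -10.08*v^2 - 2.44*v - 2.38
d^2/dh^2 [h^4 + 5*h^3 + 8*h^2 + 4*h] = 12*h^2 + 30*h + 16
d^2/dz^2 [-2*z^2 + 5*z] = -4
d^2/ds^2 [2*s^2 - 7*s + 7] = 4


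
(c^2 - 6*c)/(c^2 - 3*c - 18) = c/(c + 3)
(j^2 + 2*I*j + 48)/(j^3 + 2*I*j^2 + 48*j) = 1/j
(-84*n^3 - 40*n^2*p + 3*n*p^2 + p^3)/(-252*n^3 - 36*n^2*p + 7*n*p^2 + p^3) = (2*n + p)/(6*n + p)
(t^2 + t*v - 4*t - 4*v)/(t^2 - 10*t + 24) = (t + v)/(t - 6)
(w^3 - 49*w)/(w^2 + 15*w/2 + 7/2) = 2*w*(w - 7)/(2*w + 1)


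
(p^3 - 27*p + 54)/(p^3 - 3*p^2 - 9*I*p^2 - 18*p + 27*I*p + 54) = (p^2 + 3*p - 18)/(p^2 - 9*I*p - 18)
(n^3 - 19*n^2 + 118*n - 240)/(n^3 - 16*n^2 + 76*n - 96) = (n - 5)/(n - 2)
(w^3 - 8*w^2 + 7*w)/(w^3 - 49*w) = (w - 1)/(w + 7)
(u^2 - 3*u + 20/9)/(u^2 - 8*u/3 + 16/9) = (3*u - 5)/(3*u - 4)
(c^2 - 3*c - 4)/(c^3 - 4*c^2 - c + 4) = 1/(c - 1)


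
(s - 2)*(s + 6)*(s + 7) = s^3 + 11*s^2 + 16*s - 84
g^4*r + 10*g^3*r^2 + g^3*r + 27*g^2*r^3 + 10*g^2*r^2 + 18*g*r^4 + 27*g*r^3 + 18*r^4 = (g + r)*(g + 3*r)*(g + 6*r)*(g*r + r)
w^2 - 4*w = w*(w - 4)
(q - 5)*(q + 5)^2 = q^3 + 5*q^2 - 25*q - 125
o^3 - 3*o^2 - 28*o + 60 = (o - 6)*(o - 2)*(o + 5)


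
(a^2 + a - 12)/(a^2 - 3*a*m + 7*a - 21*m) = (a^2 + a - 12)/(a^2 - 3*a*m + 7*a - 21*m)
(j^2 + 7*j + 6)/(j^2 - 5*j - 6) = (j + 6)/(j - 6)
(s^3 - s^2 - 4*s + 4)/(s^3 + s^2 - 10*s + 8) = (s + 2)/(s + 4)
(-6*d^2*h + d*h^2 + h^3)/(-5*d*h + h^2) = (6*d^2 - d*h - h^2)/(5*d - h)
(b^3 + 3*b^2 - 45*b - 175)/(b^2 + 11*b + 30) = (b^2 - 2*b - 35)/(b + 6)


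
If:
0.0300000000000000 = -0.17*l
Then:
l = -0.18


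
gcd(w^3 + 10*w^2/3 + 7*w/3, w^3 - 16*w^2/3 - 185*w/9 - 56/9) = w + 7/3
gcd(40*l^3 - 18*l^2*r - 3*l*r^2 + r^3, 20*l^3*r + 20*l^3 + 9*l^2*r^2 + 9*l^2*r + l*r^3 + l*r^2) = 4*l + r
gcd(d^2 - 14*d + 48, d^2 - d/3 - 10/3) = 1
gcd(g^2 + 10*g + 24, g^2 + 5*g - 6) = g + 6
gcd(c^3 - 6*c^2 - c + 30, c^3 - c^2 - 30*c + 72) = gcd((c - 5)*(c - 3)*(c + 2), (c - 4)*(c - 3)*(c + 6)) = c - 3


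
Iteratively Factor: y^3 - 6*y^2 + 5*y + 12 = (y + 1)*(y^2 - 7*y + 12) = (y - 3)*(y + 1)*(y - 4)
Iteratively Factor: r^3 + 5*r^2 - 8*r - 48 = (r - 3)*(r^2 + 8*r + 16) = (r - 3)*(r + 4)*(r + 4)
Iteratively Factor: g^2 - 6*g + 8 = (g - 4)*(g - 2)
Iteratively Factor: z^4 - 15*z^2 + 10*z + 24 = (z - 2)*(z^3 + 2*z^2 - 11*z - 12) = (z - 3)*(z - 2)*(z^2 + 5*z + 4) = (z - 3)*(z - 2)*(z + 1)*(z + 4)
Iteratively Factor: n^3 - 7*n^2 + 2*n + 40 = (n - 4)*(n^2 - 3*n - 10) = (n - 4)*(n + 2)*(n - 5)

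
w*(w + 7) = w^2 + 7*w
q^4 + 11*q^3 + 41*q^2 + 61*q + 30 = (q + 1)*(q + 2)*(q + 3)*(q + 5)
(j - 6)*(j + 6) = j^2 - 36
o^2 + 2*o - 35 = (o - 5)*(o + 7)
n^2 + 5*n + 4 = (n + 1)*(n + 4)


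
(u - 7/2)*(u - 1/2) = u^2 - 4*u + 7/4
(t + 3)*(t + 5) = t^2 + 8*t + 15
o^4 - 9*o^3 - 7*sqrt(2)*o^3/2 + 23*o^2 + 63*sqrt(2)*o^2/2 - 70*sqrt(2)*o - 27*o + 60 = (o - 5)*(o - 4)*(o - 3*sqrt(2))*(o - sqrt(2)/2)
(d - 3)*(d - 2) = d^2 - 5*d + 6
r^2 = r^2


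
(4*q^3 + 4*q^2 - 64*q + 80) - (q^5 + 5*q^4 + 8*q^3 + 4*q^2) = -q^5 - 5*q^4 - 4*q^3 - 64*q + 80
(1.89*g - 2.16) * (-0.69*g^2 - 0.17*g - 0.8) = -1.3041*g^3 + 1.1691*g^2 - 1.1448*g + 1.728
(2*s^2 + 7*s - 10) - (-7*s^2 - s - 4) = 9*s^2 + 8*s - 6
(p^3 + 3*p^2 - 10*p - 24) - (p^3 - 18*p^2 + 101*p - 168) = 21*p^2 - 111*p + 144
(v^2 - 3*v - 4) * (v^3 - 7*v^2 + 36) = v^5 - 10*v^4 + 17*v^3 + 64*v^2 - 108*v - 144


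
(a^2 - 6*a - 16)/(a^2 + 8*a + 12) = (a - 8)/(a + 6)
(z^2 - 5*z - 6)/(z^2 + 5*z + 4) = (z - 6)/(z + 4)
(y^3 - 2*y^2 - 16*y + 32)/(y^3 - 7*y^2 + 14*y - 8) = (y + 4)/(y - 1)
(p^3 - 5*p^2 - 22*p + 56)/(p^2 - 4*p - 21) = (p^2 + 2*p - 8)/(p + 3)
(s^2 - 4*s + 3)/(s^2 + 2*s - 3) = (s - 3)/(s + 3)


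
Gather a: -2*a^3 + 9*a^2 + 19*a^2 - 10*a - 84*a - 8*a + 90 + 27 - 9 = -2*a^3 + 28*a^2 - 102*a + 108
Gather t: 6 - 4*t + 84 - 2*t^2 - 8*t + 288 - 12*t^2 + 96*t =-14*t^2 + 84*t + 378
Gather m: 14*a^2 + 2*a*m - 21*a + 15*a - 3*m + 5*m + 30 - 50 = 14*a^2 - 6*a + m*(2*a + 2) - 20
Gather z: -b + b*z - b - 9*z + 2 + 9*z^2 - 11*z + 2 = -2*b + 9*z^2 + z*(b - 20) + 4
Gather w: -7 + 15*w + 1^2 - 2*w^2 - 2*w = -2*w^2 + 13*w - 6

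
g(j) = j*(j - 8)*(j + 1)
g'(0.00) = -8.00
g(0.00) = 0.00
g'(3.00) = -23.00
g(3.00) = -60.00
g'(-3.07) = 63.25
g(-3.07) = -70.35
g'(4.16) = -14.32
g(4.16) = -82.43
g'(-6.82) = 227.02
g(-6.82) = -588.24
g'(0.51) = -14.36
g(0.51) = -5.77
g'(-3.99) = 95.62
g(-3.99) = -143.04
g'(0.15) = -10.03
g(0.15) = -1.35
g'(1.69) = -23.09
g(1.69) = -28.69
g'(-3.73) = 85.96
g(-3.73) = -119.45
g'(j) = j*(j - 8) + j*(j + 1) + (j - 8)*(j + 1)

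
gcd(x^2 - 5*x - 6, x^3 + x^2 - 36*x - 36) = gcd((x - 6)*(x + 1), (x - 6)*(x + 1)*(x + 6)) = x^2 - 5*x - 6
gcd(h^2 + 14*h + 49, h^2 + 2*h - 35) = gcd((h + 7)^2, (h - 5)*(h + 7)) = h + 7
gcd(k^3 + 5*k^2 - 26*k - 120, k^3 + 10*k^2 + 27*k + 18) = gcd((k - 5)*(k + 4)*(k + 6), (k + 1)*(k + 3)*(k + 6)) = k + 6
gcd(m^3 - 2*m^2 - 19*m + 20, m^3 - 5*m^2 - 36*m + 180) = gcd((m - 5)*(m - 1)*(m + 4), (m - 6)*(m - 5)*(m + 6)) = m - 5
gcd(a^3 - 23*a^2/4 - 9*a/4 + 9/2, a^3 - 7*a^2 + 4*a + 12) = a^2 - 5*a - 6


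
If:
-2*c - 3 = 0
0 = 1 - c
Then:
No Solution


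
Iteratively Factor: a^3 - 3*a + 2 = (a + 2)*(a^2 - 2*a + 1) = (a - 1)*(a + 2)*(a - 1)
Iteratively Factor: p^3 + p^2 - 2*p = (p + 2)*(p^2 - p) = (p - 1)*(p + 2)*(p)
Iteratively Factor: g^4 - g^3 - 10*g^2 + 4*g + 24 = (g + 2)*(g^3 - 3*g^2 - 4*g + 12) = (g + 2)^2*(g^2 - 5*g + 6) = (g - 3)*(g + 2)^2*(g - 2)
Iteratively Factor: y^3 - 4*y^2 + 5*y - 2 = (y - 1)*(y^2 - 3*y + 2) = (y - 2)*(y - 1)*(y - 1)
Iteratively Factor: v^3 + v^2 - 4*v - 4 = (v - 2)*(v^2 + 3*v + 2) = (v - 2)*(v + 1)*(v + 2)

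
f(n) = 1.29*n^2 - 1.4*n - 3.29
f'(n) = 2.58*n - 1.4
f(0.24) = -3.55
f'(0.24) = -0.78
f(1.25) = -3.02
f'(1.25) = 1.82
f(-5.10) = 37.40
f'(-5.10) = -14.56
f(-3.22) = 14.59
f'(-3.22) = -9.71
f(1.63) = -2.14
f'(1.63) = 2.81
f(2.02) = -0.85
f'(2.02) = 3.81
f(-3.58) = 18.26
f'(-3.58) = -10.64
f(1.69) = -1.97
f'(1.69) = 2.96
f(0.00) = -3.29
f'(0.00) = -1.40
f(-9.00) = 113.80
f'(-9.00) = -24.62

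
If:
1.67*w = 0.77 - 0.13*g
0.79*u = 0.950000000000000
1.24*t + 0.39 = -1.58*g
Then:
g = 5.92307692307692 - 12.8461538461538*w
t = 16.3684863523573*w - 7.86166253101737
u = 1.20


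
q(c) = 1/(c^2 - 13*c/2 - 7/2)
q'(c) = (13/2 - 2*c)/(c^2 - 13*c/2 - 7/2)^2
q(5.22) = -0.10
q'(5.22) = -0.04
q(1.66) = -0.09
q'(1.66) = 0.02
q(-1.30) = 0.15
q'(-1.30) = 0.21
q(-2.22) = 0.06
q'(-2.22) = 0.04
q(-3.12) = 0.04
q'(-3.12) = 0.02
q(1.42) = -0.09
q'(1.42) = 0.03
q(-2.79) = 0.04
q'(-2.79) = 0.02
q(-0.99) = 0.26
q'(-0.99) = 0.55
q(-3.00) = 0.04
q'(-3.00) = 0.02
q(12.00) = 0.02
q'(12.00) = 0.00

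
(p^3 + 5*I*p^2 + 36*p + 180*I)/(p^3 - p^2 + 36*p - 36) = (p + 5*I)/(p - 1)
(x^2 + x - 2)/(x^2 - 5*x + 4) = (x + 2)/(x - 4)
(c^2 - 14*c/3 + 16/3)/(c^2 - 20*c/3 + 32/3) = (c - 2)/(c - 4)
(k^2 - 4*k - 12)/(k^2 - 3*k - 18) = (k + 2)/(k + 3)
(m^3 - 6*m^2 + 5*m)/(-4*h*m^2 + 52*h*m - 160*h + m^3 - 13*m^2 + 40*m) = m*(1 - m)/(4*h*m - 32*h - m^2 + 8*m)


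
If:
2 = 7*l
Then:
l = 2/7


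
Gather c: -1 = -1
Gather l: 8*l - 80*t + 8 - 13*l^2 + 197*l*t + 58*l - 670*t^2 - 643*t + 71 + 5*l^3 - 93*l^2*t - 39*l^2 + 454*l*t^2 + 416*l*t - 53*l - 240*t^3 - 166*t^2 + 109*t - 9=5*l^3 + l^2*(-93*t - 52) + l*(454*t^2 + 613*t + 13) - 240*t^3 - 836*t^2 - 614*t + 70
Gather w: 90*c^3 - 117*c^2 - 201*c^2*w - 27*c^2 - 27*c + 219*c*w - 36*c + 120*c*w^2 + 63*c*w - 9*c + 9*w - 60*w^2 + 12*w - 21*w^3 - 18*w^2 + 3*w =90*c^3 - 144*c^2 - 72*c - 21*w^3 + w^2*(120*c - 78) + w*(-201*c^2 + 282*c + 24)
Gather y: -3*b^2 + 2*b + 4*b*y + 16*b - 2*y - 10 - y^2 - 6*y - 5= -3*b^2 + 18*b - y^2 + y*(4*b - 8) - 15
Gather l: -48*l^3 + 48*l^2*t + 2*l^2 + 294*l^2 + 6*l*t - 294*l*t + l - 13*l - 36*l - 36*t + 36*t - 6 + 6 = -48*l^3 + l^2*(48*t + 296) + l*(-288*t - 48)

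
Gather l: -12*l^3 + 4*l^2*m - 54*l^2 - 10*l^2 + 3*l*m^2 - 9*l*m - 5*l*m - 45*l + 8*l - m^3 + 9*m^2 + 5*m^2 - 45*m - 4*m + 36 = -12*l^3 + l^2*(4*m - 64) + l*(3*m^2 - 14*m - 37) - m^3 + 14*m^2 - 49*m + 36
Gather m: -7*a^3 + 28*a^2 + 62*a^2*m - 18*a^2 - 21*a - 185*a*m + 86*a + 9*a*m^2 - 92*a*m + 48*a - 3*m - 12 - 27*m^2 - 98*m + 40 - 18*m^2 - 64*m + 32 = -7*a^3 + 10*a^2 + 113*a + m^2*(9*a - 45) + m*(62*a^2 - 277*a - 165) + 60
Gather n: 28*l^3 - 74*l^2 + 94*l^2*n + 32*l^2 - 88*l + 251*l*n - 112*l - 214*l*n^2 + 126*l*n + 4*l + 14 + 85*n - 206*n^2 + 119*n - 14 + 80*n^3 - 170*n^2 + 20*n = 28*l^3 - 42*l^2 - 196*l + 80*n^3 + n^2*(-214*l - 376) + n*(94*l^2 + 377*l + 224)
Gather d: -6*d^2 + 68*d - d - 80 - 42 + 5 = -6*d^2 + 67*d - 117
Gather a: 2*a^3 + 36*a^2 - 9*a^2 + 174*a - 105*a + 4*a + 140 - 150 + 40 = 2*a^3 + 27*a^2 + 73*a + 30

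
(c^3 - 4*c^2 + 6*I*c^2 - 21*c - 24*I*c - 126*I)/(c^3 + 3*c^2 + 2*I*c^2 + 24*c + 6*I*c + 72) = (c - 7)/(c - 4*I)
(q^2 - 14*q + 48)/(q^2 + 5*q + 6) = (q^2 - 14*q + 48)/(q^2 + 5*q + 6)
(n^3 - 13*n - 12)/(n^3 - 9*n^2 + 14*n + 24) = (n + 3)/(n - 6)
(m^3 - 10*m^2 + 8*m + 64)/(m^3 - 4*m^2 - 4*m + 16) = (m - 8)/(m - 2)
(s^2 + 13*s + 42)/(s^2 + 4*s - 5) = (s^2 + 13*s + 42)/(s^2 + 4*s - 5)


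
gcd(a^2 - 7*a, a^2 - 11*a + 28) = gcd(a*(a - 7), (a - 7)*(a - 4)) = a - 7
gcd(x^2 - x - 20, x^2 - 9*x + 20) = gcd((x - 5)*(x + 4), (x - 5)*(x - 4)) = x - 5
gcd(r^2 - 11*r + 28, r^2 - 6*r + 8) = r - 4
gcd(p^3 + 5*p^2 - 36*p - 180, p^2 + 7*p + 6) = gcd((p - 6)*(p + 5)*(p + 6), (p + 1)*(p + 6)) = p + 6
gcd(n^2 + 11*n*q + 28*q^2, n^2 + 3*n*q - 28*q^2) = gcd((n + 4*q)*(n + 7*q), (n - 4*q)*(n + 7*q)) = n + 7*q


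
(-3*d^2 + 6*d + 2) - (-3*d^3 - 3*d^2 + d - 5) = 3*d^3 + 5*d + 7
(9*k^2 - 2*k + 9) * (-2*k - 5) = -18*k^3 - 41*k^2 - 8*k - 45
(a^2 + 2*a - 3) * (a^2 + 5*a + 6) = a^4 + 7*a^3 + 13*a^2 - 3*a - 18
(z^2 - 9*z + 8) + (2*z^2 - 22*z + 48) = 3*z^2 - 31*z + 56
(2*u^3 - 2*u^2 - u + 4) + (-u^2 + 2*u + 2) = 2*u^3 - 3*u^2 + u + 6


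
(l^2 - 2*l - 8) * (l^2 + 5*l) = l^4 + 3*l^3 - 18*l^2 - 40*l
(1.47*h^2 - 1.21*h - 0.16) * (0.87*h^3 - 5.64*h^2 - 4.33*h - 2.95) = 1.2789*h^5 - 9.3435*h^4 + 0.3201*h^3 + 1.8052*h^2 + 4.2623*h + 0.472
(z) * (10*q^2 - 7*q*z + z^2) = 10*q^2*z - 7*q*z^2 + z^3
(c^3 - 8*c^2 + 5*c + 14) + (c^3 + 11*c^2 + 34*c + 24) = 2*c^3 + 3*c^2 + 39*c + 38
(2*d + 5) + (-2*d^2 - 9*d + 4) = -2*d^2 - 7*d + 9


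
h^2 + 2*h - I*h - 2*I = (h + 2)*(h - I)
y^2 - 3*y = y*(y - 3)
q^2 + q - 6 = (q - 2)*(q + 3)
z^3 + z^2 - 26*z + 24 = (z - 4)*(z - 1)*(z + 6)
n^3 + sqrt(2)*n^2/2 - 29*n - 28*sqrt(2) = (n - 4*sqrt(2))*(n + sqrt(2))*(n + 7*sqrt(2)/2)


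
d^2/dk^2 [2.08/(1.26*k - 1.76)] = 6.604416/(1.26*k - 1.76)^3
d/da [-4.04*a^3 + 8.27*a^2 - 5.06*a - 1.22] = -12.12*a^2 + 16.54*a - 5.06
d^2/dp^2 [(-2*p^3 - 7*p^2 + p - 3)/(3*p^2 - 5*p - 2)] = 2*(-158*p^3 - 267*p^2 + 129*p - 131)/(27*p^6 - 135*p^5 + 171*p^4 + 55*p^3 - 114*p^2 - 60*p - 8)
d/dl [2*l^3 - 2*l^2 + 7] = 2*l*(3*l - 2)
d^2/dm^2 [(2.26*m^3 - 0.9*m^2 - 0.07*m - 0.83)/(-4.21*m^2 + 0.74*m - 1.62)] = (-2.8421709430404e-14*m^4 + 36.441246*m^3 + 67.692666*m^2 - 53.96604*m - 5.520764)/(74.618461*m^6 - 39.347502*m^5 + 93.055314*m^4 - 30.686912*m^3 + 35.807508*m^2 - 5.826168*m + 4.251528)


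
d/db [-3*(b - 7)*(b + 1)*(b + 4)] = -9*b^2 + 12*b + 93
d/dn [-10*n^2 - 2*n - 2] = -20*n - 2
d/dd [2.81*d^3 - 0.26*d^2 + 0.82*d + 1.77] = 8.43*d^2 - 0.52*d + 0.82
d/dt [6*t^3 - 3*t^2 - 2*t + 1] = 18*t^2 - 6*t - 2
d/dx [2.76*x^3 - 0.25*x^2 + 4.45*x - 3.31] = 8.28*x^2 - 0.5*x + 4.45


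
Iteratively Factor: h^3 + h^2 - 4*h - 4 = (h + 1)*(h^2 - 4) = (h + 1)*(h + 2)*(h - 2)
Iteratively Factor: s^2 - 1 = (s + 1)*(s - 1)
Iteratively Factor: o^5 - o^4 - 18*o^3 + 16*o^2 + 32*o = (o + 4)*(o^4 - 5*o^3 + 2*o^2 + 8*o) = (o - 4)*(o + 4)*(o^3 - o^2 - 2*o) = (o - 4)*(o + 1)*(o + 4)*(o^2 - 2*o) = (o - 4)*(o - 2)*(o + 1)*(o + 4)*(o)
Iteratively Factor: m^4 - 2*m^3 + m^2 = (m)*(m^3 - 2*m^2 + m) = m*(m - 1)*(m^2 - m) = m^2*(m - 1)*(m - 1)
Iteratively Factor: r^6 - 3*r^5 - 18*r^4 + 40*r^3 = (r + 4)*(r^5 - 7*r^4 + 10*r^3) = r*(r + 4)*(r^4 - 7*r^3 + 10*r^2) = r*(r - 2)*(r + 4)*(r^3 - 5*r^2) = r*(r - 5)*(r - 2)*(r + 4)*(r^2) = r^2*(r - 5)*(r - 2)*(r + 4)*(r)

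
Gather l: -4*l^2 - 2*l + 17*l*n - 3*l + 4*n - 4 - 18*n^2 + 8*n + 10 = -4*l^2 + l*(17*n - 5) - 18*n^2 + 12*n + 6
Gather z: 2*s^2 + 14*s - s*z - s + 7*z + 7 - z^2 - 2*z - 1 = 2*s^2 + 13*s - z^2 + z*(5 - s) + 6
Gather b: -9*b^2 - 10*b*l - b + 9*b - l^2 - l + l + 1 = -9*b^2 + b*(8 - 10*l) - l^2 + 1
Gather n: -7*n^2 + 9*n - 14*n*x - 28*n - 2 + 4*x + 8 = -7*n^2 + n*(-14*x - 19) + 4*x + 6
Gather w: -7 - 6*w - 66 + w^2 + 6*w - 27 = w^2 - 100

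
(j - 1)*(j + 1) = j^2 - 1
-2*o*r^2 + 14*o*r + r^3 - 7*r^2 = r*(-2*o + r)*(r - 7)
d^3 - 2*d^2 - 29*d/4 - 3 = (d - 4)*(d + 1/2)*(d + 3/2)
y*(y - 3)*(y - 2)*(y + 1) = y^4 - 4*y^3 + y^2 + 6*y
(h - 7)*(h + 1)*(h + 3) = h^3 - 3*h^2 - 25*h - 21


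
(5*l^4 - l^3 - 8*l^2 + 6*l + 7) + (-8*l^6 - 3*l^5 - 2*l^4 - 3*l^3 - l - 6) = -8*l^6 - 3*l^5 + 3*l^4 - 4*l^3 - 8*l^2 + 5*l + 1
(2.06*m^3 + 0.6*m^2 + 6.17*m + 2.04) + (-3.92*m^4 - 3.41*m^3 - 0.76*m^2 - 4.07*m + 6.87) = -3.92*m^4 - 1.35*m^3 - 0.16*m^2 + 2.1*m + 8.91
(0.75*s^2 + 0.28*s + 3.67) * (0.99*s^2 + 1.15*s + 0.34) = 0.7425*s^4 + 1.1397*s^3 + 4.2103*s^2 + 4.3157*s + 1.2478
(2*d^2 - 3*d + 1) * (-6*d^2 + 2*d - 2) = -12*d^4 + 22*d^3 - 16*d^2 + 8*d - 2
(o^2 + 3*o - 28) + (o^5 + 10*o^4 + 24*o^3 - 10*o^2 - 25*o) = o^5 + 10*o^4 + 24*o^3 - 9*o^2 - 22*o - 28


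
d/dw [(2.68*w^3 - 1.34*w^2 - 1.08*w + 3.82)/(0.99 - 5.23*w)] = (-28.0328*w^3 + 14.9678*w^2 - 2.6532*w + 18.9094)/(27.3529*w^2 - 10.3554*w + 0.9801)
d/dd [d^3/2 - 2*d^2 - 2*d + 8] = 3*d^2/2 - 4*d - 2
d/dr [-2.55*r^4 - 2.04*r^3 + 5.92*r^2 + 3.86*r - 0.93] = -10.2*r^3 - 6.12*r^2 + 11.84*r + 3.86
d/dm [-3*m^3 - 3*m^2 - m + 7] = -9*m^2 - 6*m - 1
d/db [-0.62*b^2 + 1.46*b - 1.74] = 1.46 - 1.24*b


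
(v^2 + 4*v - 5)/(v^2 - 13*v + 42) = (v^2 + 4*v - 5)/(v^2 - 13*v + 42)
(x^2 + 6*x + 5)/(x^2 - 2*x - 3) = (x + 5)/(x - 3)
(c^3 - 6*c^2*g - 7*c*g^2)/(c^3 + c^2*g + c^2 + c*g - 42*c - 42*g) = c*(c - 7*g)/(c^2 + c - 42)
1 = 1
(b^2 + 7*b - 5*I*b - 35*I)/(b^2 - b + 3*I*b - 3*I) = (b^2 + b*(7 - 5*I) - 35*I)/(b^2 + b*(-1 + 3*I) - 3*I)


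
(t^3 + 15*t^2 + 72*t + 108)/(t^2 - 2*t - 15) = (t^2 + 12*t + 36)/(t - 5)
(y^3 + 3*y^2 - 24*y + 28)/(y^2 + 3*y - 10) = (y^2 + 5*y - 14)/(y + 5)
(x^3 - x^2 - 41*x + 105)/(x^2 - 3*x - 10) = (x^2 + 4*x - 21)/(x + 2)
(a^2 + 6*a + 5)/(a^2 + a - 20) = (a + 1)/(a - 4)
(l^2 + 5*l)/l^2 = (l + 5)/l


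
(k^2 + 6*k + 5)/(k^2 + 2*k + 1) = (k + 5)/(k + 1)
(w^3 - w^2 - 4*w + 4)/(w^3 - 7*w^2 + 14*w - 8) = (w + 2)/(w - 4)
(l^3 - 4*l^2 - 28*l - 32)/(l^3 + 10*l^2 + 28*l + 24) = (l - 8)/(l + 6)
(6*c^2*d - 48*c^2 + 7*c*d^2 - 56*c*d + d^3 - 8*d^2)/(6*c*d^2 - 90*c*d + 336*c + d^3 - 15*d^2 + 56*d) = (c + d)/(d - 7)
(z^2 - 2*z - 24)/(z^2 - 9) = (z^2 - 2*z - 24)/(z^2 - 9)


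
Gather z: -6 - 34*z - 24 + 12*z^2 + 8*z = 12*z^2 - 26*z - 30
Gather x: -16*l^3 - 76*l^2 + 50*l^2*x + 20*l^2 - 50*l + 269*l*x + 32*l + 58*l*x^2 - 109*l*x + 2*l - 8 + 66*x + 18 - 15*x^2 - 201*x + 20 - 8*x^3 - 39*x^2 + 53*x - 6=-16*l^3 - 56*l^2 - 16*l - 8*x^3 + x^2*(58*l - 54) + x*(50*l^2 + 160*l - 82) + 24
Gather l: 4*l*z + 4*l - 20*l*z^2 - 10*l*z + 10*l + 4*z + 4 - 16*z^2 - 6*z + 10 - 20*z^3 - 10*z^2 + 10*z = l*(-20*z^2 - 6*z + 14) - 20*z^3 - 26*z^2 + 8*z + 14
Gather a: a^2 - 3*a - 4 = a^2 - 3*a - 4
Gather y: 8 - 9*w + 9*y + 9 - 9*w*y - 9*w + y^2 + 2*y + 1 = -18*w + y^2 + y*(11 - 9*w) + 18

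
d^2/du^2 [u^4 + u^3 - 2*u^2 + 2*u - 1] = 12*u^2 + 6*u - 4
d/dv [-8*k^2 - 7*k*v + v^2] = -7*k + 2*v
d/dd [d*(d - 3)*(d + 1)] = 3*d^2 - 4*d - 3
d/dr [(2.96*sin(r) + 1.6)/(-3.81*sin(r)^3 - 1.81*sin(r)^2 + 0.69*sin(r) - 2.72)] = (22.5552*sin(r)^3 + 23.6456*sin(r)^2 + 5.792*sin(r) - 9.1552)*cos(r)/(14.5161*sin(r)^6 + 13.7922*sin(r)^5 - 1.9817*sin(r)^4 + 18.2286*sin(r)^3 + 10.3225*sin(r)^2 - 3.7536*sin(r) + 7.3984)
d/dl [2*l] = 2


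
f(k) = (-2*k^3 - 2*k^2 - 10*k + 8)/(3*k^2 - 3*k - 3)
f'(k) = (3 - 6*k)*(-2*k^3 - 2*k^2 - 10*k + 8)/(3*k^2 - 3*k - 3)^2 + (-6*k^2 - 4*k - 10)/(3*k^2 - 3*k - 3) = 2*(-k^4 + 2*k^3 + 9*k^2 - 6*k + 9)/(3*(k^4 - 2*k^3 - k^2 + 2*k + 1))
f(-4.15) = 2.59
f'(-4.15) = -0.40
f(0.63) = -0.11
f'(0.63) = 4.01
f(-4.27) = 2.63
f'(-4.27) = -0.42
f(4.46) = -5.86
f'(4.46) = -0.18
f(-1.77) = 2.61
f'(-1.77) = 1.18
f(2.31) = -8.30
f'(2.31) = 6.39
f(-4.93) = 2.93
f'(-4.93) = -0.48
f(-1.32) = 3.61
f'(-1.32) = 3.91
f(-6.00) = 3.48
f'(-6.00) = -0.54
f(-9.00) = 5.22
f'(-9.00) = -0.61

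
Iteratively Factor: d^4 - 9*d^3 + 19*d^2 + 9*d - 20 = (d - 4)*(d^3 - 5*d^2 - d + 5) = (d - 4)*(d + 1)*(d^2 - 6*d + 5) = (d - 5)*(d - 4)*(d + 1)*(d - 1)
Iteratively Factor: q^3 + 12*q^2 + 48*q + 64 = (q + 4)*(q^2 + 8*q + 16) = (q + 4)^2*(q + 4)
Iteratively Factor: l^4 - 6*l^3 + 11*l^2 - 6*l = (l - 2)*(l^3 - 4*l^2 + 3*l) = (l - 2)*(l - 1)*(l^2 - 3*l) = (l - 3)*(l - 2)*(l - 1)*(l)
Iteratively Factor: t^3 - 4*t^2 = (t)*(t^2 - 4*t) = t^2*(t - 4)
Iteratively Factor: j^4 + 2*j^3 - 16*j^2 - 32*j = (j)*(j^3 + 2*j^2 - 16*j - 32) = j*(j + 4)*(j^2 - 2*j - 8) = j*(j - 4)*(j + 4)*(j + 2)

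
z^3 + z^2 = z^2*(z + 1)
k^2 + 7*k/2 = k*(k + 7/2)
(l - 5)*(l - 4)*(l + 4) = l^3 - 5*l^2 - 16*l + 80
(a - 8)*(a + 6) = a^2 - 2*a - 48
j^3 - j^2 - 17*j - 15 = (j - 5)*(j + 1)*(j + 3)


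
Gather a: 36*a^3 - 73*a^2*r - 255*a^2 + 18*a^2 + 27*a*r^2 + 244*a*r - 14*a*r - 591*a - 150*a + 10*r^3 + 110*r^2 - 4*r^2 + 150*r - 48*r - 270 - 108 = 36*a^3 + a^2*(-73*r - 237) + a*(27*r^2 + 230*r - 741) + 10*r^3 + 106*r^2 + 102*r - 378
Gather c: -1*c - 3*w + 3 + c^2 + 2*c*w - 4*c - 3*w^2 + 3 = c^2 + c*(2*w - 5) - 3*w^2 - 3*w + 6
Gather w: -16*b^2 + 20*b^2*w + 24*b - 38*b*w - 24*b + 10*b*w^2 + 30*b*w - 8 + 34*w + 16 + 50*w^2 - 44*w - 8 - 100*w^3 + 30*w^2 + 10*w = -16*b^2 - 100*w^3 + w^2*(10*b + 80) + w*(20*b^2 - 8*b)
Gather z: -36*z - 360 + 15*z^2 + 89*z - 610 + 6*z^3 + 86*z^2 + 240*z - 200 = 6*z^3 + 101*z^2 + 293*z - 1170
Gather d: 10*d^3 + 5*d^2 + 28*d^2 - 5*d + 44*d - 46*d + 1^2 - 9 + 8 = 10*d^3 + 33*d^2 - 7*d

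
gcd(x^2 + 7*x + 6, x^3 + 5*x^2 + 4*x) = x + 1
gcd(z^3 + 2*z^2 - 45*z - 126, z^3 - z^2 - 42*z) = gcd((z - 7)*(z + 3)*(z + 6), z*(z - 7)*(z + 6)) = z^2 - z - 42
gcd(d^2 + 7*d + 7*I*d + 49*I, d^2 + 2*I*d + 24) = 1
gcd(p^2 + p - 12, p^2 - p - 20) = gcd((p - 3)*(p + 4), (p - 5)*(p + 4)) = p + 4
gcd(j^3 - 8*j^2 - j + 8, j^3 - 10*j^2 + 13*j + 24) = j^2 - 7*j - 8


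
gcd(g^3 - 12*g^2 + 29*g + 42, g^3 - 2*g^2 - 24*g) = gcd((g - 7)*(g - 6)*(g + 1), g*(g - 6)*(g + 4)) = g - 6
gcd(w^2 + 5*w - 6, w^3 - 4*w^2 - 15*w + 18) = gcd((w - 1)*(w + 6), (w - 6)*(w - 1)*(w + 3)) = w - 1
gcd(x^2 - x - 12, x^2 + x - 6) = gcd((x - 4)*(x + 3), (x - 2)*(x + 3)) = x + 3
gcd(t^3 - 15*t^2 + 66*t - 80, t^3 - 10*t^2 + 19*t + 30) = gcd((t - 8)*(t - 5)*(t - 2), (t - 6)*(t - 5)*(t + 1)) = t - 5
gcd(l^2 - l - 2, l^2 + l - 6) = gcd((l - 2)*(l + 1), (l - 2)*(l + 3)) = l - 2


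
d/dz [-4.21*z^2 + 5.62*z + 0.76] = 5.62 - 8.42*z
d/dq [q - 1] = 1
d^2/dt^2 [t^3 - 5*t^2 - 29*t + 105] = 6*t - 10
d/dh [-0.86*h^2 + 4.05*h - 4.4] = 4.05 - 1.72*h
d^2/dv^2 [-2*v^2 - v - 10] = -4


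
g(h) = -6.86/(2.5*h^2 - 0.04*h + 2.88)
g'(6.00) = 0.02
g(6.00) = -0.07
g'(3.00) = 0.16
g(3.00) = -0.27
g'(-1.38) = -0.80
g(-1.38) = -0.89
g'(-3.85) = -0.08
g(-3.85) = -0.17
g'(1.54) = 0.69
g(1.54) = -0.78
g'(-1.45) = -0.74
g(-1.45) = -0.84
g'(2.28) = 0.31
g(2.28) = -0.43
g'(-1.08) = -1.09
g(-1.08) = -1.17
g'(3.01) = 0.16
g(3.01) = -0.27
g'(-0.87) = -1.30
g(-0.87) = -1.43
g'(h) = -6.86*(0.04 - 5.0*h)/(2.5*h^2 - 0.04*h + 2.88)^2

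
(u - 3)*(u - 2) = u^2 - 5*u + 6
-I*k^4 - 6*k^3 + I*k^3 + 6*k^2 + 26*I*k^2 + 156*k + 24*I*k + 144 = (k - 6)*(k + 4)*(k - 6*I)*(-I*k - I)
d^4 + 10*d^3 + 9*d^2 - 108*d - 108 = (d - 3)*(d + 1)*(d + 6)^2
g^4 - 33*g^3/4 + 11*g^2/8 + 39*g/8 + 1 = (g - 8)*(g - 1)*(g + 1/4)*(g + 1/2)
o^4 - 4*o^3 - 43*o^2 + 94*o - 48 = (o - 8)*(o - 1)^2*(o + 6)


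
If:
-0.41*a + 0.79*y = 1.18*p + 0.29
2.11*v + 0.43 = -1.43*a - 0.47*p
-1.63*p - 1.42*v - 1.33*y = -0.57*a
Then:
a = 1.11096267942816*y - 0.30784105006429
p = 0.283479069012251*y - 0.138800991079357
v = 0.0357578992413424 - 0.816071940292901*y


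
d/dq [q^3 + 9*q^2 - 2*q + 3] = 3*q^2 + 18*q - 2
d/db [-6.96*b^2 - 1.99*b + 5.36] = -13.92*b - 1.99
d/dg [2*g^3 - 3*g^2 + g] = 6*g^2 - 6*g + 1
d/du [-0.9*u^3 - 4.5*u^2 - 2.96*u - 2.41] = -2.7*u^2 - 9.0*u - 2.96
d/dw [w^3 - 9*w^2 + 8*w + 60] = 3*w^2 - 18*w + 8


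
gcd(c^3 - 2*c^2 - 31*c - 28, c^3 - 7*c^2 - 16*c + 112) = c^2 - 3*c - 28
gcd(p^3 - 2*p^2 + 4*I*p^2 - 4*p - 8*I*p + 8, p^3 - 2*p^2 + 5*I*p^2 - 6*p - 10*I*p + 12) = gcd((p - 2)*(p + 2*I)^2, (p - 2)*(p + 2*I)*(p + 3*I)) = p^2 + p*(-2 + 2*I) - 4*I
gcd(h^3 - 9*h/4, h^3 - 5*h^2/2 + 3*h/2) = h^2 - 3*h/2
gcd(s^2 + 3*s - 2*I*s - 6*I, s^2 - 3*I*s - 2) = s - 2*I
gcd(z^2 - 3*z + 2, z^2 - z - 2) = z - 2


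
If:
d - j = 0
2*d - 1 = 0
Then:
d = 1/2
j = 1/2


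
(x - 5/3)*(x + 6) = x^2 + 13*x/3 - 10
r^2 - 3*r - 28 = (r - 7)*(r + 4)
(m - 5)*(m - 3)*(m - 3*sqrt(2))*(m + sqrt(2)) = m^4 - 8*m^3 - 2*sqrt(2)*m^3 + 9*m^2 + 16*sqrt(2)*m^2 - 30*sqrt(2)*m + 48*m - 90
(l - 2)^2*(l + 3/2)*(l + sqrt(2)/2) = l^4 - 5*l^3/2 + sqrt(2)*l^3/2 - 2*l^2 - 5*sqrt(2)*l^2/4 - sqrt(2)*l + 6*l + 3*sqrt(2)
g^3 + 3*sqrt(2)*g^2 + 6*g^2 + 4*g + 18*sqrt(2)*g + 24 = (g + 6)*(g + sqrt(2))*(g + 2*sqrt(2))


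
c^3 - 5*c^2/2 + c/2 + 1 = (c - 2)*(c - 1)*(c + 1/2)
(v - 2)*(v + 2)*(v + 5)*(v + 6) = v^4 + 11*v^3 + 26*v^2 - 44*v - 120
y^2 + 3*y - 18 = (y - 3)*(y + 6)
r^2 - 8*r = r*(r - 8)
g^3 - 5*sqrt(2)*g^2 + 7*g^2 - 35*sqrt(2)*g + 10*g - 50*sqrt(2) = (g + 2)*(g + 5)*(g - 5*sqrt(2))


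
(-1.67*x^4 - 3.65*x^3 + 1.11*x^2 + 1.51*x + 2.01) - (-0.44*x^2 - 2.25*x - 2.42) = -1.67*x^4 - 3.65*x^3 + 1.55*x^2 + 3.76*x + 4.43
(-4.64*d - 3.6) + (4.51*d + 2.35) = -0.13*d - 1.25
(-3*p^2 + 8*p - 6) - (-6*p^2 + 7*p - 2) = 3*p^2 + p - 4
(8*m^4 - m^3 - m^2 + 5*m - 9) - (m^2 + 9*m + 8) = 8*m^4 - m^3 - 2*m^2 - 4*m - 17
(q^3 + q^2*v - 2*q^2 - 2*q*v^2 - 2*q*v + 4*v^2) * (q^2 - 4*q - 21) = q^5 + q^4*v - 6*q^4 - 2*q^3*v^2 - 6*q^3*v - 13*q^3 + 12*q^2*v^2 - 13*q^2*v + 42*q^2 + 26*q*v^2 + 42*q*v - 84*v^2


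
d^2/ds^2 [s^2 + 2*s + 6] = 2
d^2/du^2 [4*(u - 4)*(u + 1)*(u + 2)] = 24*u - 8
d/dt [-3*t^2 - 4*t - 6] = -6*t - 4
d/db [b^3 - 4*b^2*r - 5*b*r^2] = 3*b^2 - 8*b*r - 5*r^2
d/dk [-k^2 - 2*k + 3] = -2*k - 2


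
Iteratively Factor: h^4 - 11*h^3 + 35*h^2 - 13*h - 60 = (h - 5)*(h^3 - 6*h^2 + 5*h + 12) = (h - 5)*(h + 1)*(h^2 - 7*h + 12) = (h - 5)*(h - 4)*(h + 1)*(h - 3)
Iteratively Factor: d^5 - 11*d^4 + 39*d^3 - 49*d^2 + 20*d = (d - 1)*(d^4 - 10*d^3 + 29*d^2 - 20*d) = (d - 4)*(d - 1)*(d^3 - 6*d^2 + 5*d) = (d - 4)*(d - 1)^2*(d^2 - 5*d) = d*(d - 4)*(d - 1)^2*(d - 5)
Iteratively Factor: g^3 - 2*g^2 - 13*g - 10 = (g + 2)*(g^2 - 4*g - 5) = (g + 1)*(g + 2)*(g - 5)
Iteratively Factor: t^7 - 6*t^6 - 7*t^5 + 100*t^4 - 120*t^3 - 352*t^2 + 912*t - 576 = (t - 2)*(t^6 - 4*t^5 - 15*t^4 + 70*t^3 + 20*t^2 - 312*t + 288) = (t - 2)^2*(t^5 - 2*t^4 - 19*t^3 + 32*t^2 + 84*t - 144) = (t - 2)^3*(t^4 - 19*t^2 - 6*t + 72) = (t - 2)^3*(t + 3)*(t^3 - 3*t^2 - 10*t + 24) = (t - 4)*(t - 2)^3*(t + 3)*(t^2 + t - 6) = (t - 4)*(t - 2)^4*(t + 3)*(t + 3)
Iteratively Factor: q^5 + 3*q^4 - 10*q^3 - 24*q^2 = (q - 3)*(q^4 + 6*q^3 + 8*q^2) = q*(q - 3)*(q^3 + 6*q^2 + 8*q) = q*(q - 3)*(q + 4)*(q^2 + 2*q) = q^2*(q - 3)*(q + 4)*(q + 2)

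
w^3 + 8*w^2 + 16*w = w*(w + 4)^2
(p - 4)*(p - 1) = p^2 - 5*p + 4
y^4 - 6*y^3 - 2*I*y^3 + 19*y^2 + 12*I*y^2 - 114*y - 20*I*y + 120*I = (y - 6)*(y - 5*I)*(y - I)*(y + 4*I)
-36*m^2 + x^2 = (-6*m + x)*(6*m + x)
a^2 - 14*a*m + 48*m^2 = (a - 8*m)*(a - 6*m)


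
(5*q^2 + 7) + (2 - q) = 5*q^2 - q + 9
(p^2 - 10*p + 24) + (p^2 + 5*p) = 2*p^2 - 5*p + 24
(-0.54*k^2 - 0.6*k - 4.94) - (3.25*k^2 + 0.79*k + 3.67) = -3.79*k^2 - 1.39*k - 8.61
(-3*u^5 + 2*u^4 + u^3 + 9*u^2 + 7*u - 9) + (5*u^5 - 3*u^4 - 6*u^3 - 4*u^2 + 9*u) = 2*u^5 - u^4 - 5*u^3 + 5*u^2 + 16*u - 9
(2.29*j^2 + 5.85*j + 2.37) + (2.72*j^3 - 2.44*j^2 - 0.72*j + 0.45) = 2.72*j^3 - 0.15*j^2 + 5.13*j + 2.82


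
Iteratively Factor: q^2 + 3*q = (q + 3)*(q)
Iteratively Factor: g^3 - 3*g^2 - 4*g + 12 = (g - 2)*(g^2 - g - 6) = (g - 2)*(g + 2)*(g - 3)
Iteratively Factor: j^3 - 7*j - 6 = (j - 3)*(j^2 + 3*j + 2) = (j - 3)*(j + 1)*(j + 2)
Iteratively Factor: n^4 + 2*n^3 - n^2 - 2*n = (n - 1)*(n^3 + 3*n^2 + 2*n) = (n - 1)*(n + 2)*(n^2 + n) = n*(n - 1)*(n + 2)*(n + 1)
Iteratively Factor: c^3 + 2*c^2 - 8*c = (c)*(c^2 + 2*c - 8) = c*(c - 2)*(c + 4)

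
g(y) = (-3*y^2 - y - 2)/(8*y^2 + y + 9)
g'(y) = (-16*y - 1)*(-3*y^2 - y - 2)/(8*y^2 + y + 9)^2 + (-6*y - 1)/(8*y^2 + y + 9)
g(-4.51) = -0.35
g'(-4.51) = 0.01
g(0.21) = -0.24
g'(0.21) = -0.12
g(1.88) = -0.37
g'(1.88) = -0.02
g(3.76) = -0.38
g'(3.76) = -0.00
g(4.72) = -0.38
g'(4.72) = 0.00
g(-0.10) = -0.21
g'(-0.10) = -0.06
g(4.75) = -0.38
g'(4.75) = 0.00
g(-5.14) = -0.35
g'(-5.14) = 0.01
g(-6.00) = -0.36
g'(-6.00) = 0.00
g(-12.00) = -0.37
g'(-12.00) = 0.00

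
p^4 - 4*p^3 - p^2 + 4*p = p*(p - 4)*(p - 1)*(p + 1)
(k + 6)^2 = k^2 + 12*k + 36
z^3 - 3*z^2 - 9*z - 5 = (z - 5)*(z + 1)^2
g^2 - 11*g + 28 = (g - 7)*(g - 4)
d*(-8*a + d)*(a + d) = -8*a^2*d - 7*a*d^2 + d^3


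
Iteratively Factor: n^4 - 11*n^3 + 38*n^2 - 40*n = (n - 5)*(n^3 - 6*n^2 + 8*n) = n*(n - 5)*(n^2 - 6*n + 8) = n*(n - 5)*(n - 4)*(n - 2)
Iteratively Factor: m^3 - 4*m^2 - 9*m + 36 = (m - 4)*(m^2 - 9) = (m - 4)*(m - 3)*(m + 3)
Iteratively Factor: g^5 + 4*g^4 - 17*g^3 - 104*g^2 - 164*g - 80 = (g - 5)*(g^4 + 9*g^3 + 28*g^2 + 36*g + 16) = (g - 5)*(g + 2)*(g^3 + 7*g^2 + 14*g + 8) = (g - 5)*(g + 1)*(g + 2)*(g^2 + 6*g + 8) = (g - 5)*(g + 1)*(g + 2)*(g + 4)*(g + 2)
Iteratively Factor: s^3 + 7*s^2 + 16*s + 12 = (s + 3)*(s^2 + 4*s + 4) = (s + 2)*(s + 3)*(s + 2)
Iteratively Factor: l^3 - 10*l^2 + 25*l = (l - 5)*(l^2 - 5*l) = (l - 5)^2*(l)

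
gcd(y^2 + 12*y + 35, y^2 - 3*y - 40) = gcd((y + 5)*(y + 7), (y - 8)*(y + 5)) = y + 5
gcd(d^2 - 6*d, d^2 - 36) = d - 6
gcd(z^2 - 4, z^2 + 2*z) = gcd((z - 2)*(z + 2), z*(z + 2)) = z + 2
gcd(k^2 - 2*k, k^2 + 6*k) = k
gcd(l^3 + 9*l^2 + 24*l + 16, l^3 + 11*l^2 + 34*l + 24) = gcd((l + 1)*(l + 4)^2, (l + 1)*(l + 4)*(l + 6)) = l^2 + 5*l + 4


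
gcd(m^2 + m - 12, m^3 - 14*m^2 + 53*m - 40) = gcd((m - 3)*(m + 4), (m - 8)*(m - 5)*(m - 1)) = 1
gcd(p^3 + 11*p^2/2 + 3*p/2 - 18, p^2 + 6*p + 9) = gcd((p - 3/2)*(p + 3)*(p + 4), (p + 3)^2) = p + 3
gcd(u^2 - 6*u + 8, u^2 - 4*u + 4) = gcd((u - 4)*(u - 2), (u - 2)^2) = u - 2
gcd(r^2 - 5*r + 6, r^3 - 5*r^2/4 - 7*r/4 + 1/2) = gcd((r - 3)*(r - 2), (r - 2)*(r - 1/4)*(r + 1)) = r - 2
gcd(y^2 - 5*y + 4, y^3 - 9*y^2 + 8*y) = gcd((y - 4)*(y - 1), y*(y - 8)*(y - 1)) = y - 1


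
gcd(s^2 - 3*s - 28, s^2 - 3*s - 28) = s^2 - 3*s - 28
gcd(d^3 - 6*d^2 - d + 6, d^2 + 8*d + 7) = d + 1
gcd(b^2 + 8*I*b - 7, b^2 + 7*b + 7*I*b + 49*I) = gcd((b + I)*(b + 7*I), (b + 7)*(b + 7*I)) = b + 7*I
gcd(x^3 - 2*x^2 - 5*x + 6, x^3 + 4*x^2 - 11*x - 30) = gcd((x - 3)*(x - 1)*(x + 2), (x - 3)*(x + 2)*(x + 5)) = x^2 - x - 6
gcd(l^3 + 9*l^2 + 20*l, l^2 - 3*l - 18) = 1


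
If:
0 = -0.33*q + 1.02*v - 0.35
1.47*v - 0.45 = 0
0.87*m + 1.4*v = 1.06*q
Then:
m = -0.63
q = -0.11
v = 0.31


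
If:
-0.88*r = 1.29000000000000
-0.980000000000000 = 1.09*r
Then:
No Solution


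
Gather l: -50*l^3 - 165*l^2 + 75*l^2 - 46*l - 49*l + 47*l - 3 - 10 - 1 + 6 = -50*l^3 - 90*l^2 - 48*l - 8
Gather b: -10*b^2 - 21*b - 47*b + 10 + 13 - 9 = -10*b^2 - 68*b + 14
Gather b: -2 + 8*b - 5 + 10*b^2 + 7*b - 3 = 10*b^2 + 15*b - 10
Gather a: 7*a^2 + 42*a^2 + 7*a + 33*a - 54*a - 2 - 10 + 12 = 49*a^2 - 14*a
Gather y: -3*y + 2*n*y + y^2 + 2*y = y^2 + y*(2*n - 1)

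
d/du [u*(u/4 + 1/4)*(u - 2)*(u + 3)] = u^3 + 3*u^2/2 - 5*u/2 - 3/2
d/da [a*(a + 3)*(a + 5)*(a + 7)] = 4*a^3 + 45*a^2 + 142*a + 105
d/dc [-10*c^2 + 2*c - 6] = 2 - 20*c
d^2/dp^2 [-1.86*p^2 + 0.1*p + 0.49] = -3.72000000000000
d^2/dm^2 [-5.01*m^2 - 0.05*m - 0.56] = -10.0200000000000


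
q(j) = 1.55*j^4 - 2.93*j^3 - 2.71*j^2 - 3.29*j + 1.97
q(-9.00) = 12117.59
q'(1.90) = -2.79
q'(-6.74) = -2264.40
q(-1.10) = 8.48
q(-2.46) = 94.05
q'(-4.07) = -544.83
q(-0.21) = 2.57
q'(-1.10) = -16.22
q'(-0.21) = -2.60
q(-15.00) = 87799.07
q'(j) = 6.2*j^3 - 8.79*j^2 - 5.42*j - 3.29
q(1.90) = -13.96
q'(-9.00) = -5186.30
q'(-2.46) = -135.45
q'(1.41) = -11.03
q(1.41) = -10.14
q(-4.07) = 593.32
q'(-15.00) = -22824.74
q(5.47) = 811.00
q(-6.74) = 3996.83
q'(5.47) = 718.80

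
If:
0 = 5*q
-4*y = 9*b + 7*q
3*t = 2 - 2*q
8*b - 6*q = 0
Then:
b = 0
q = 0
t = 2/3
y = 0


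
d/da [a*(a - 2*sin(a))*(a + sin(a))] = -a^2*cos(a) + 3*a^2 - 2*a*sin(a) - 2*a*sin(2*a) + cos(2*a) - 1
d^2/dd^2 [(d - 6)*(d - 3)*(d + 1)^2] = 12*d^2 - 42*d + 2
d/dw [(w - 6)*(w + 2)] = 2*w - 4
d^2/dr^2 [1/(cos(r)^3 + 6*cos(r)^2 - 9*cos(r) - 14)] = 3*((-11*cos(r) + 16*cos(2*r) + 3*cos(3*r))*(cos(r)^3 + 6*cos(r)^2 - 9*cos(r) - 14)/4 + 6*(cos(r)^2 + 4*cos(r) - 3)^2*sin(r)^2)/(cos(r)^3 + 6*cos(r)^2 - 9*cos(r) - 14)^3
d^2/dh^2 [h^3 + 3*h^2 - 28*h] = 6*h + 6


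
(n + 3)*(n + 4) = n^2 + 7*n + 12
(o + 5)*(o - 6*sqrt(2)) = o^2 - 6*sqrt(2)*o + 5*o - 30*sqrt(2)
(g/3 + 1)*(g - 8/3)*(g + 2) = g^3/3 + 7*g^2/9 - 22*g/9 - 16/3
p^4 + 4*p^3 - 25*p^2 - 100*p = p*(p - 5)*(p + 4)*(p + 5)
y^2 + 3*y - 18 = (y - 3)*(y + 6)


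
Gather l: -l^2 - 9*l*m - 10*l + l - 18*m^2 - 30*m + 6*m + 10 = -l^2 + l*(-9*m - 9) - 18*m^2 - 24*m + 10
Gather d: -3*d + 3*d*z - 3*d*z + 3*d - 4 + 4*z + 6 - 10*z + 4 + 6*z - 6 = 0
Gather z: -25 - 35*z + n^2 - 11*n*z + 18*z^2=n^2 + 18*z^2 + z*(-11*n - 35) - 25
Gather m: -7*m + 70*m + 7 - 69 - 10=63*m - 72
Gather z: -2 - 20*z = -20*z - 2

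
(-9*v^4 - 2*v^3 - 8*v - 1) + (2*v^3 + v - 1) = -9*v^4 - 7*v - 2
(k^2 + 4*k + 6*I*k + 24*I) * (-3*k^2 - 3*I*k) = -3*k^4 - 12*k^3 - 21*I*k^3 + 18*k^2 - 84*I*k^2 + 72*k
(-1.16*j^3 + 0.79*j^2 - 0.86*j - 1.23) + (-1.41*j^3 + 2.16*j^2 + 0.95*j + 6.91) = -2.57*j^3 + 2.95*j^2 + 0.09*j + 5.68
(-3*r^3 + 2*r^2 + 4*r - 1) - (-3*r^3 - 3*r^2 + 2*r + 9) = 5*r^2 + 2*r - 10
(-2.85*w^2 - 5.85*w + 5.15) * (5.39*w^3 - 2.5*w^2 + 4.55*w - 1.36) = -15.3615*w^5 - 24.4065*w^4 + 29.416*w^3 - 35.6165*w^2 + 31.3885*w - 7.004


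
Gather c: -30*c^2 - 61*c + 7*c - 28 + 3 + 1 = -30*c^2 - 54*c - 24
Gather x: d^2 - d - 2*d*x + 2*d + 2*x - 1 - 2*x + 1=d^2 - 2*d*x + d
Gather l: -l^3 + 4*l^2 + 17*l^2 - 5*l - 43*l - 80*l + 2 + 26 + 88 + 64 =-l^3 + 21*l^2 - 128*l + 180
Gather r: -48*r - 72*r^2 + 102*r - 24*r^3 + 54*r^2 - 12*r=-24*r^3 - 18*r^2 + 42*r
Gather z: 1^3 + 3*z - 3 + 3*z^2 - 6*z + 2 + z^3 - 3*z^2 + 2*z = z^3 - z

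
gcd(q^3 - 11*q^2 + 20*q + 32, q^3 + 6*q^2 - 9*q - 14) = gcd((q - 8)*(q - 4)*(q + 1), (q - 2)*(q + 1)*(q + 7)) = q + 1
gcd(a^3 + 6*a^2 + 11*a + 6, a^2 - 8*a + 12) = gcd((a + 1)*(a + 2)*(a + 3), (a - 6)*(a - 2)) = 1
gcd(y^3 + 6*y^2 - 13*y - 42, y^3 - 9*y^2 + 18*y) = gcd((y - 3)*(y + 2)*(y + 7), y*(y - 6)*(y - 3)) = y - 3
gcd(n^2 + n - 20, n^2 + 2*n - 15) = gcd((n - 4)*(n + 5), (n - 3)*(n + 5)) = n + 5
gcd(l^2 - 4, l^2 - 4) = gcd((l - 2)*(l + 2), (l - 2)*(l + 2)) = l^2 - 4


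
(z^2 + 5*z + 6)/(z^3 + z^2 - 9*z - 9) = (z + 2)/(z^2 - 2*z - 3)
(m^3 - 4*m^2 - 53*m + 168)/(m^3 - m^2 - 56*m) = (m - 3)/m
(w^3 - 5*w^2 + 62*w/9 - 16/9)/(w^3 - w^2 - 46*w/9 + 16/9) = (w - 2)/(w + 2)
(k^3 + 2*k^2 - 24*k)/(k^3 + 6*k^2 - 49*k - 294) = k*(k - 4)/(k^2 - 49)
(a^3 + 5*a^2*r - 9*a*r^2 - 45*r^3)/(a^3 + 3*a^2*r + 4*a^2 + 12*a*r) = (a^2 + 2*a*r - 15*r^2)/(a*(a + 4))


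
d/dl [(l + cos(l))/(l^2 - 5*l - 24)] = ((5 - 2*l)*(l + cos(l)) + (sin(l) - 1)*(-l^2 + 5*l + 24))/(-l^2 + 5*l + 24)^2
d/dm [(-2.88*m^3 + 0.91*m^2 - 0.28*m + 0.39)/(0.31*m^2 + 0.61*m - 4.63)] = (-0.8928*m^4 - 3.5136*m^3 + 40.6451*m^2 - 8.6684*m + 1.0585)/(0.0961*m^4 + 0.3782*m^3 - 2.4985*m^2 - 5.6486*m + 21.4369)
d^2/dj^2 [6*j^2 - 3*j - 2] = 12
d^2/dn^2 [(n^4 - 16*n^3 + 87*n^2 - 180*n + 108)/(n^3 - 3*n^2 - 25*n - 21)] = 2*(73*n^6 - 1452*n^5 + 8841*n^4 - 7240*n^3 - 66861*n^2 + 43956*n + 193563)/(n^9 - 9*n^8 - 48*n^7 + 360*n^6 + 1578*n^5 - 3042*n^4 - 23752*n^3 - 43344*n^2 - 33075*n - 9261)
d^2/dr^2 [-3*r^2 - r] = -6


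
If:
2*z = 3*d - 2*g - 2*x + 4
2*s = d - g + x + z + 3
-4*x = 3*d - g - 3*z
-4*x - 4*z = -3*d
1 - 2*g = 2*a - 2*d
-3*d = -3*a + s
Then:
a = -43/22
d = -20/11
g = 7/11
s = -9/22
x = 2/7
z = -127/77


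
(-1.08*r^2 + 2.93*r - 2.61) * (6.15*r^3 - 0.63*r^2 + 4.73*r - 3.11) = -6.642*r^5 + 18.6999*r^4 - 23.0058*r^3 + 18.862*r^2 - 21.4576*r + 8.1171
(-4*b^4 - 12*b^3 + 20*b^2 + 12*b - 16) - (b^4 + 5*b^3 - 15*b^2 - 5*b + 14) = -5*b^4 - 17*b^3 + 35*b^2 + 17*b - 30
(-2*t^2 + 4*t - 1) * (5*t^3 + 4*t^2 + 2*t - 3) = -10*t^5 + 12*t^4 + 7*t^3 + 10*t^2 - 14*t + 3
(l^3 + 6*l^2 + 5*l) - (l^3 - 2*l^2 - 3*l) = 8*l^2 + 8*l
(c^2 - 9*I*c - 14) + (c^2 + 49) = 2*c^2 - 9*I*c + 35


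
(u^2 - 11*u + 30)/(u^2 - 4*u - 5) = (u - 6)/(u + 1)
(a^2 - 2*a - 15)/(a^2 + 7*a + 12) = (a - 5)/(a + 4)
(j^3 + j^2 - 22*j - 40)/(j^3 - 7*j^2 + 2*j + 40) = (j + 4)/(j - 4)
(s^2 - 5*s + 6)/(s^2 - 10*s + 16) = (s - 3)/(s - 8)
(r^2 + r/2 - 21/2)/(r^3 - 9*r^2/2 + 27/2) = (2*r + 7)/(2*r^2 - 3*r - 9)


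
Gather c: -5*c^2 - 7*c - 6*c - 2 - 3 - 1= -5*c^2 - 13*c - 6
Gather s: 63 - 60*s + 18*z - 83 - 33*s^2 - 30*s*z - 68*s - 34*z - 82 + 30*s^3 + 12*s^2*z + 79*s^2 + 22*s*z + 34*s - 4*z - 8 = 30*s^3 + s^2*(12*z + 46) + s*(-8*z - 94) - 20*z - 110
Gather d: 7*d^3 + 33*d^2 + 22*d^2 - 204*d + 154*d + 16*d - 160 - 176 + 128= 7*d^3 + 55*d^2 - 34*d - 208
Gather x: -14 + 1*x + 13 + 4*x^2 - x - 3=4*x^2 - 4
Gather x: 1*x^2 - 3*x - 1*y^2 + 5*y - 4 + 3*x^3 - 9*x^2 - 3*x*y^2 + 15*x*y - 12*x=3*x^3 - 8*x^2 + x*(-3*y^2 + 15*y - 15) - y^2 + 5*y - 4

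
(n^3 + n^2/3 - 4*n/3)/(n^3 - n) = (n + 4/3)/(n + 1)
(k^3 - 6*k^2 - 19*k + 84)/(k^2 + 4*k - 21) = (k^2 - 3*k - 28)/(k + 7)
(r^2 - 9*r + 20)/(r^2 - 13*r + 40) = (r - 4)/(r - 8)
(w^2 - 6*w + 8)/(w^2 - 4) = (w - 4)/(w + 2)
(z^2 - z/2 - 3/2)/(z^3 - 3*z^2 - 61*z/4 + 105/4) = 2*(z + 1)/(2*z^2 - 3*z - 35)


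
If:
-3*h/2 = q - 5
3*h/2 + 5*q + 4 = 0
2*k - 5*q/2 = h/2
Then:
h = 29/6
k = -77/48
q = -9/4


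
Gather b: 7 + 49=56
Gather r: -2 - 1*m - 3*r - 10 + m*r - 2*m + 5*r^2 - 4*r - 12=-3*m + 5*r^2 + r*(m - 7) - 24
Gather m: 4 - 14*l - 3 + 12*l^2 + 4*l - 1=12*l^2 - 10*l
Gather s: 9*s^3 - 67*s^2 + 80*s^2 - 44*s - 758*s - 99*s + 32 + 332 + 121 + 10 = 9*s^3 + 13*s^2 - 901*s + 495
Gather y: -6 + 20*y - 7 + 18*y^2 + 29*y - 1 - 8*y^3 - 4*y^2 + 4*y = -8*y^3 + 14*y^2 + 53*y - 14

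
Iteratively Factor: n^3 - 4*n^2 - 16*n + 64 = (n + 4)*(n^2 - 8*n + 16) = (n - 4)*(n + 4)*(n - 4)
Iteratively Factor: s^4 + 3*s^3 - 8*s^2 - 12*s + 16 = (s + 2)*(s^3 + s^2 - 10*s + 8) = (s - 1)*(s + 2)*(s^2 + 2*s - 8) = (s - 2)*(s - 1)*(s + 2)*(s + 4)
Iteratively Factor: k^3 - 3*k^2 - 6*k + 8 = (k + 2)*(k^2 - 5*k + 4) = (k - 4)*(k + 2)*(k - 1)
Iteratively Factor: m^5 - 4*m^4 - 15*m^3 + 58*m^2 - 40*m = (m)*(m^4 - 4*m^3 - 15*m^2 + 58*m - 40) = m*(m - 5)*(m^3 + m^2 - 10*m + 8) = m*(m - 5)*(m + 4)*(m^2 - 3*m + 2) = m*(m - 5)*(m - 2)*(m + 4)*(m - 1)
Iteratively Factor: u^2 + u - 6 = (u - 2)*(u + 3)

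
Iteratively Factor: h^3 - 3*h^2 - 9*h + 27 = (h - 3)*(h^2 - 9) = (h - 3)^2*(h + 3)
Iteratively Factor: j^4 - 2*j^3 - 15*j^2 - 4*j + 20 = (j - 5)*(j^3 + 3*j^2 - 4) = (j - 5)*(j + 2)*(j^2 + j - 2) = (j - 5)*(j - 1)*(j + 2)*(j + 2)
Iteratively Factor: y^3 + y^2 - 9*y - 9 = (y - 3)*(y^2 + 4*y + 3) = (y - 3)*(y + 3)*(y + 1)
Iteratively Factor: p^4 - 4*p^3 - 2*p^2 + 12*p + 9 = (p + 1)*(p^3 - 5*p^2 + 3*p + 9) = (p - 3)*(p + 1)*(p^2 - 2*p - 3) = (p - 3)*(p + 1)^2*(p - 3)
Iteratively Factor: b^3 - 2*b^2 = (b)*(b^2 - 2*b) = b*(b - 2)*(b)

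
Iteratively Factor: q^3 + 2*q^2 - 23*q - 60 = (q + 4)*(q^2 - 2*q - 15) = (q + 3)*(q + 4)*(q - 5)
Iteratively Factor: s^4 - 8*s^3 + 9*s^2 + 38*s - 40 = (s - 4)*(s^3 - 4*s^2 - 7*s + 10) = (s - 4)*(s - 1)*(s^2 - 3*s - 10) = (s - 4)*(s - 1)*(s + 2)*(s - 5)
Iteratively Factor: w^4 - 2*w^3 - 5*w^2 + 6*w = (w + 2)*(w^3 - 4*w^2 + 3*w) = (w - 1)*(w + 2)*(w^2 - 3*w) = (w - 3)*(w - 1)*(w + 2)*(w)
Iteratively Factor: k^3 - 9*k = (k)*(k^2 - 9) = k*(k + 3)*(k - 3)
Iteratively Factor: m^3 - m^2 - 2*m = (m)*(m^2 - m - 2) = m*(m + 1)*(m - 2)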